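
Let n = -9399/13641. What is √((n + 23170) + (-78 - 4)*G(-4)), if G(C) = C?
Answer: √485811815331/4547 ≈ 153.29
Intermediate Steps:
n = -3133/4547 (n = -9399*1/13641 = -3133/4547 ≈ -0.68903)
√((n + 23170) + (-78 - 4)*G(-4)) = √((-3133/4547 + 23170) + (-78 - 4)*(-4)) = √(105350857/4547 - 82*(-4)) = √(105350857/4547 + 328) = √(106842273/4547) = √485811815331/4547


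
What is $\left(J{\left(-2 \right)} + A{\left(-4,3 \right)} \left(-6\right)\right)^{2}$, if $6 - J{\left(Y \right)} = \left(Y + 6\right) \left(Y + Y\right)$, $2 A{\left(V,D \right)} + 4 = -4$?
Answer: $2116$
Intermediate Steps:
$A{\left(V,D \right)} = -4$ ($A{\left(V,D \right)} = -2 + \frac{1}{2} \left(-4\right) = -2 - 2 = -4$)
$J{\left(Y \right)} = 6 - 2 Y \left(6 + Y\right)$ ($J{\left(Y \right)} = 6 - \left(Y + 6\right) \left(Y + Y\right) = 6 - \left(6 + Y\right) 2 Y = 6 - 2 Y \left(6 + Y\right)$)
$\left(J{\left(-2 \right)} + A{\left(-4,3 \right)} \left(-6\right)\right)^{2} = \left(\left(6 - -24 - 2 \left(-2\right)^{2}\right) - -24\right)^{2} = \left(\left(6 + 24 - 8\right) + 24\right)^{2} = \left(22 + 24\right)^{2} = 46^{2} = 2116$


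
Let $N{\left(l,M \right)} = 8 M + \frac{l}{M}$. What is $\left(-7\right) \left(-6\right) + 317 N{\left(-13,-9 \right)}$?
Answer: $- \frac{200917}{9} \approx -22324.0$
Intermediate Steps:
$\left(-7\right) \left(-6\right) + 317 N{\left(-13,-9 \right)} = \left(-7\right) \left(-6\right) + 317 \left(8 \left(-9\right) - \frac{13}{-9}\right) = 42 + 317 \left(-72 - - \frac{13}{9}\right) = 42 + 317 \left(-72 + \frac{13}{9}\right) = 42 + 317 \left(- \frac{635}{9}\right) = 42 - \frac{201295}{9} = - \frac{200917}{9}$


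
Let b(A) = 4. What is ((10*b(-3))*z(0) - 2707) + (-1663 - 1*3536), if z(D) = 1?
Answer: -7866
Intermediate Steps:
((10*b(-3))*z(0) - 2707) + (-1663 - 1*3536) = ((10*4)*1 - 2707) + (-1663 - 1*3536) = (40*1 - 2707) + (-1663 - 3536) = (40 - 2707) - 5199 = -2667 - 5199 = -7866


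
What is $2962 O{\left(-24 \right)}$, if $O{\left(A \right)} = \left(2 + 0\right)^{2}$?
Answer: $11848$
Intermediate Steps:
$O{\left(A \right)} = 4$ ($O{\left(A \right)} = 2^{2} = 4$)
$2962 O{\left(-24 \right)} = 2962 \cdot 4 = 11848$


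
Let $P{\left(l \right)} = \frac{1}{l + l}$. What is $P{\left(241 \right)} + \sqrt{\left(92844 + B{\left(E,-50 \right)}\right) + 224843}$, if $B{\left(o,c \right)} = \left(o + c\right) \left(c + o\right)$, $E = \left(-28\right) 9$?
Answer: $\frac{1}{482} + \sqrt{408891} \approx 639.45$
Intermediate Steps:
$E = -252$
$P{\left(l \right)} = \frac{1}{2 l}$
$B{\left(o,c \right)} = \left(c + o\right)^{2}$ ($B{\left(o,c \right)} = \left(c + o\right) \left(c + o\right) = \left(c + o\right)^{2}$)
$P{\left(241 \right)} + \sqrt{\left(92844 + B{\left(E,-50 \right)}\right) + 224843} = \frac{1}{2 \cdot 241} + \sqrt{\left(92844 + \left(-50 - 252\right)^{2}\right) + 224843} = \frac{1}{2} \cdot \frac{1}{241} + \sqrt{\left(92844 + \left(-302\right)^{2}\right) + 224843} = \frac{1}{482} + \sqrt{\left(92844 + 91204\right) + 224843} = \frac{1}{482} + \sqrt{184048 + 224843} = \frac{1}{482} + \sqrt{408891}$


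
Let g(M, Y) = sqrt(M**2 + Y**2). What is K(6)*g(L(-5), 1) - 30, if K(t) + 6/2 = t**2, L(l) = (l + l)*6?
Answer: -30 + 33*sqrt(3601) ≈ 1950.3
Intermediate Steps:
L(l) = 12*l (L(l) = (2*l)*6 = 12*l)
K(t) = -3 + t**2
K(6)*g(L(-5), 1) - 30 = (-3 + 6**2)*sqrt((12*(-5))**2 + 1**2) - 30 = (-3 + 36)*sqrt((-60)**2 + 1) - 30 = 33*sqrt(3600 + 1) - 30 = 33*sqrt(3601) - 30 = -30 + 33*sqrt(3601)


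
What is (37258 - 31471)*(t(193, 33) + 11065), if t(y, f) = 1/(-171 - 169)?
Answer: 21771266913/340 ≈ 6.4033e+7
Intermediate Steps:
t(y, f) = -1/340 (t(y, f) = 1/(-340) = -1/340)
(37258 - 31471)*(t(193, 33) + 11065) = (37258 - 31471)*(-1/340 + 11065) = 5787*(3762099/340) = 21771266913/340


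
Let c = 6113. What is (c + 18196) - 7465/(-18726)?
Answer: 455217799/18726 ≈ 24309.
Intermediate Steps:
(c + 18196) - 7465/(-18726) = (6113 + 18196) - 7465/(-18726) = 24309 - 7465*(-1/18726) = 24309 + 7465/18726 = 455217799/18726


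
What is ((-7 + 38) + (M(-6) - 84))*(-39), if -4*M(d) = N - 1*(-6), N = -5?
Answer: 8307/4 ≈ 2076.8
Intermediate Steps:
M(d) = -¼ (M(d) = -(-5 - 1*(-6))/4 = -(-5 + 6)/4 = -¼*1 = -¼)
((-7 + 38) + (M(-6) - 84))*(-39) = ((-7 + 38) + (-¼ - 84))*(-39) = (31 - 337/4)*(-39) = -213/4*(-39) = 8307/4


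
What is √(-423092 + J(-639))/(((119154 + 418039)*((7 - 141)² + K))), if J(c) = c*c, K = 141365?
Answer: I*√14771/85586125953 ≈ 1.42e-9*I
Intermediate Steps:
J(c) = c²
√(-423092 + J(-639))/(((119154 + 418039)*((7 - 141)² + K))) = √(-423092 + (-639)²)/(((119154 + 418039)*((7 - 141)² + 141365))) = √(-423092 + 408321)/((537193*((-134)² + 141365))) = √(-14771)/((537193*(17956 + 141365))) = (I*√14771)/((537193*159321)) = (I*√14771)/85586125953 = (I*√14771)*(1/85586125953) = I*√14771/85586125953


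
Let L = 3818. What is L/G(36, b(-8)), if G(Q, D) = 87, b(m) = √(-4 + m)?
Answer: 3818/87 ≈ 43.885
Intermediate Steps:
L/G(36, b(-8)) = 3818/87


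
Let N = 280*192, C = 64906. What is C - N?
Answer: 11146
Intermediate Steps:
N = 53760
C - N = 64906 - 1*53760 = 64906 - 53760 = 11146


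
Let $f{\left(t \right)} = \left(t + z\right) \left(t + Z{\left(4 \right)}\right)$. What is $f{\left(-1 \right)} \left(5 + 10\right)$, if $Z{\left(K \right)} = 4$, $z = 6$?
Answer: $225$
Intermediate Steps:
$f{\left(t \right)} = \left(4 + t\right) \left(6 + t\right)$ ($f{\left(t \right)} = \left(t + 6\right) \left(t + 4\right) = \left(6 + t\right) \left(4 + t\right) = \left(4 + t\right) \left(6 + t\right)$)
$f{\left(-1 \right)} \left(5 + 10\right) = \left(24 + \left(-1\right)^{2} + 10 \left(-1\right)\right) \left(5 + 10\right) = \left(24 + 1 - 10\right) 15 = 15 \cdot 15 = 225$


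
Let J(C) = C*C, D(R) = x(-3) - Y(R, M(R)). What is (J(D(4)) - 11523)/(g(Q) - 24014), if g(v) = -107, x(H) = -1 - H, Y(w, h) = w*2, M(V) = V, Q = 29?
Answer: 11487/24121 ≈ 0.47622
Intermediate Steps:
Y(w, h) = 2*w
D(R) = 2 - 2*R (D(R) = (-1 - 1*(-3)) - 2*R = (-1 + 3) - 2*R = 2 - 2*R)
J(C) = C²
(J(D(4)) - 11523)/(g(Q) - 24014) = ((2 - 2*4)² - 11523)/(-107 - 24014) = ((2 - 8)² - 11523)/(-24121) = ((-6)² - 11523)*(-1/24121) = (36 - 11523)*(-1/24121) = -11487*(-1/24121) = 11487/24121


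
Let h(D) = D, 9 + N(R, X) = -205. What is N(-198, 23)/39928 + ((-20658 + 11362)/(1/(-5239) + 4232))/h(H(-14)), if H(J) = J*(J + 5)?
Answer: -90799790405/3983676911172 ≈ -0.022793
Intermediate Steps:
N(R, X) = -214 (N(R, X) = -9 - 205 = -214)
H(J) = J*(5 + J)
N(-198, 23)/39928 + ((-20658 + 11362)/(1/(-5239) + 4232))/h(H(-14)) = -214/39928 + ((-20658 + 11362)/(1/(-5239) + 4232))/((-14*(5 - 14))) = -214*1/39928 + (-9296/(-1/5239 + 4232))/((-14*(-9))) = -107/19964 - 9296/22171447/5239/126 = -107/19964 - 9296*5239/22171447*(1/126) = -107/19964 - 48701744/22171447*1/126 = -107/19964 - 3478696/199543023 = -90799790405/3983676911172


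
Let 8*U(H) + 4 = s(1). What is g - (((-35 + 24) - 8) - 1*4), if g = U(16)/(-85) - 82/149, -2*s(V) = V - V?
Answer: 568799/25330 ≈ 22.456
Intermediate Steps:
s(V) = 0 (s(V) = -(V - V)/2 = -½*0 = 0)
U(H) = -½ (U(H) = -½ + (⅛)*0 = -½ + 0 = -½)
g = -13791/25330 (g = -½/(-85) - 82/149 = -½*(-1/85) - 82*1/149 = 1/170 - 82/149 = -13791/25330 ≈ -0.54445)
g - (((-35 + 24) - 8) - 1*4) = -13791/25330 - (((-35 + 24) - 8) - 1*4) = -13791/25330 - ((-11 - 8) - 4) = -13791/25330 - (-19 - 4) = -13791/25330 - 1*(-23) = -13791/25330 + 23 = 568799/25330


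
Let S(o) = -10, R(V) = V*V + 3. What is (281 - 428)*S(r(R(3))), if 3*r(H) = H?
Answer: 1470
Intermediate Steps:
R(V) = 3 + V² (R(V) = V² + 3 = 3 + V²)
r(H) = H/3
(281 - 428)*S(r(R(3))) = (281 - 428)*(-10) = -147*(-10) = 1470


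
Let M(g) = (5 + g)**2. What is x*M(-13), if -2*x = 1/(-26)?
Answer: 16/13 ≈ 1.2308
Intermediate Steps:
x = 1/52 (x = -1/2/(-26) = -1/2*(-1/26) = 1/52 ≈ 0.019231)
x*M(-13) = (5 - 13)**2/52 = (1/52)*(-8)**2 = (1/52)*64 = 16/13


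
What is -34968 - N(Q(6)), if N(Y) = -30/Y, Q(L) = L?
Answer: -34963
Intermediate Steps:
-34968 - N(Q(6)) = -34968 - (-30)/6 = -34968 - 1*(-5) = -34968 + 5 = -34963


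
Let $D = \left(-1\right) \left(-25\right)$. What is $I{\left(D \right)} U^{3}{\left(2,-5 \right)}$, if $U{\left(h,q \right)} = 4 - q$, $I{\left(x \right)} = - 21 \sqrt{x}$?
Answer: $-76545$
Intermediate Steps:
$D = 25$
$I{\left(D \right)} U^{3}{\left(2,-5 \right)} = - 21 \sqrt{25} \left(4 - -5\right)^{3} = \left(-21\right) 5 \left(4 + 5\right)^{3} = - 105 \cdot 9^{3} = \left(-105\right) 729 = -76545$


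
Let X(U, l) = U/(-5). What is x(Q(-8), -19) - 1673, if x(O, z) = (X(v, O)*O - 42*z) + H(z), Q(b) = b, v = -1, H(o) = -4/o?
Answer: -83257/95 ≈ -876.39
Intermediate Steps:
X(U, l) = -U/5 (X(U, l) = U*(-1/5) = -U/5)
x(O, z) = -42*z - 4/z + O/5 (x(O, z) = ((-1/5*(-1))*O - 42*z) - 4/z = (O/5 - 42*z) - 4/z = (-42*z + O/5) - 4/z = -42*z - 4/z + O/5)
x(Q(-8), -19) - 1673 = (-42*(-19) - 4/(-19) + (1/5)*(-8)) - 1673 = (798 - 4*(-1/19) - 8/5) - 1673 = (798 + 4/19 - 8/5) - 1673 = 75678/95 - 1673 = -83257/95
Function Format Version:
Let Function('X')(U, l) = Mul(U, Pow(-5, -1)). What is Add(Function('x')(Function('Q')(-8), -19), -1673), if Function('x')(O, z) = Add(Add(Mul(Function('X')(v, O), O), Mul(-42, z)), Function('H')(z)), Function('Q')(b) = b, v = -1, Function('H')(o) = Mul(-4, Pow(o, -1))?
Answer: Rational(-83257, 95) ≈ -876.39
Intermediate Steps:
Function('X')(U, l) = Mul(Rational(-1, 5), U) (Function('X')(U, l) = Mul(U, Rational(-1, 5)) = Mul(Rational(-1, 5), U))
Function('x')(O, z) = Add(Mul(-42, z), Mul(-4, Pow(z, -1)), Mul(Rational(1, 5), O)) (Function('x')(O, z) = Add(Add(Mul(Mul(Rational(-1, 5), -1), O), Mul(-42, z)), Mul(-4, Pow(z, -1))) = Add(Add(Mul(Rational(1, 5), O), Mul(-42, z)), Mul(-4, Pow(z, -1))) = Add(Add(Mul(-42, z), Mul(Rational(1, 5), O)), Mul(-4, Pow(z, -1))) = Add(Mul(-42, z), Mul(-4, Pow(z, -1)), Mul(Rational(1, 5), O)))
Add(Function('x')(Function('Q')(-8), -19), -1673) = Add(Add(Mul(-42, -19), Mul(-4, Pow(-19, -1)), Mul(Rational(1, 5), -8)), -1673) = Add(Add(798, Mul(-4, Rational(-1, 19)), Rational(-8, 5)), -1673) = Add(Add(798, Rational(4, 19), Rational(-8, 5)), -1673) = Add(Rational(75678, 95), -1673) = Rational(-83257, 95)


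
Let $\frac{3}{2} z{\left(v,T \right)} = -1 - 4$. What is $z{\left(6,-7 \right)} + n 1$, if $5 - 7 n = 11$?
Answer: $- \frac{88}{21} \approx -4.1905$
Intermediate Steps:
$z{\left(v,T \right)} = - \frac{10}{3}$ ($z{\left(v,T \right)} = \frac{2 \left(-1 - 4\right)}{3} = \frac{2}{3} \left(-5\right) = - \frac{10}{3}$)
$n = - \frac{6}{7}$ ($n = \frac{5}{7} - \frac{11}{7} = - \frac{6}{7} \approx -0.85714$)
$z{\left(6,-7 \right)} + n 1 = - \frac{10}{3} - \frac{6}{7} = - \frac{88}{21}$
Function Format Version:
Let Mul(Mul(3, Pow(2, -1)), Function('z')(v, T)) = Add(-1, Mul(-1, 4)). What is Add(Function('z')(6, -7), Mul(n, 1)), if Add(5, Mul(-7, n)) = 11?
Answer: Rational(-88, 21) ≈ -4.1905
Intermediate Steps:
Function('z')(v, T) = Rational(-10, 3) (Function('z')(v, T) = Mul(Rational(2, 3), Add(-1, Mul(-1, 4))) = Mul(Rational(2, 3), Add(-1, -4)) = Mul(Rational(2, 3), -5) = Rational(-10, 3))
n = Rational(-6, 7) (n = Add(Rational(5, 7), Mul(Rational(-1, 7), 11)) = Add(Rational(5, 7), Rational(-11, 7)) = Rational(-6, 7) ≈ -0.85714)
Add(Function('z')(6, -7), Mul(n, 1)) = Add(Rational(-10, 3), Mul(Rational(-6, 7), 1)) = Add(Rational(-10, 3), Rational(-6, 7)) = Rational(-88, 21)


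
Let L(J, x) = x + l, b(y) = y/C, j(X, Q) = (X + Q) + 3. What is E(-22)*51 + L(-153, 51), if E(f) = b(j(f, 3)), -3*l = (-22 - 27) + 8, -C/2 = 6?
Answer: 398/3 ≈ 132.67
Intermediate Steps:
C = -12 (C = -2*6 = -12)
l = 41/3 (l = -((-22 - 27) + 8)/3 = -(-49 + 8)/3 = -1/3*(-41) = 41/3 ≈ 13.667)
j(X, Q) = 3 + Q + X (j(X, Q) = (Q + X) + 3 = 3 + Q + X)
b(y) = -y/12 (b(y) = y/(-12) = y*(-1/12) = -y/12)
E(f) = -1/2 - f/12 (E(f) = -(3 + 3 + f)/12 = -(6 + f)/12 = -1/2 - f/12)
L(J, x) = 41/3 + x (L(J, x) = x + 41/3 = 41/3 + x)
E(-22)*51 + L(-153, 51) = (-1/2 - 1/12*(-22))*51 + (41/3 + 51) = (-1/2 + 11/6)*51 + 194/3 = (4/3)*51 + 194/3 = 68 + 194/3 = 398/3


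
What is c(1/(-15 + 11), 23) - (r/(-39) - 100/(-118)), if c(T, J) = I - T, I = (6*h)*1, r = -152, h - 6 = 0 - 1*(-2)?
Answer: 400421/9204 ≈ 43.505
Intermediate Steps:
h = 8 (h = 6 + (0 - 1*(-2)) = 6 + (0 + 2) = 6 + 2 = 8)
I = 48 (I = (6*8)*1 = 48*1 = 48)
c(T, J) = 48 - T
c(1/(-15 + 11), 23) - (r/(-39) - 100/(-118)) = (48 - 1/(-15 + 11)) - (-152/(-39) - 100/(-118)) = (48 - 1/(-4)) - (-152*(-1/39) - 100*(-1/118)) = (48 - 1*(-¼)) - (152/39 + 50/59) = (48 + ¼) - 1*10918/2301 = 193/4 - 10918/2301 = 400421/9204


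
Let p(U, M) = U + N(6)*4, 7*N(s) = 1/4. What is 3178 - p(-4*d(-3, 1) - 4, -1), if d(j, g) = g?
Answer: 22301/7 ≈ 3185.9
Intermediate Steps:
N(s) = 1/28 (N(s) = (1/4)/7 = (1*(1/4))/7 = (1/7)*(1/4) = 1/28)
p(U, M) = 1/7 + U (p(U, M) = U + (1/28)*4 = U + 1/7 = 1/7 + U)
3178 - p(-4*d(-3, 1) - 4, -1) = 3178 - (1/7 + (-4*1 - 4)) = 3178 - (1/7 + (-4 - 4)) = 3178 - (1/7 - 8) = 3178 - 1*(-55/7) = 3178 + 55/7 = 22301/7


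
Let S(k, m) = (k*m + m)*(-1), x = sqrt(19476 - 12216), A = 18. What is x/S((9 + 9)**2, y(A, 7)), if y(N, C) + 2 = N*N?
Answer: -11*sqrt(15)/52325 ≈ -0.00081420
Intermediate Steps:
y(N, C) = -2 + N**2 (y(N, C) = -2 + N*N = -2 + N**2)
x = 22*sqrt(15) (x = sqrt(7260) = 22*sqrt(15) ≈ 85.206)
S(k, m) = -m - k*m (S(k, m) = (m + k*m)*(-1) = -m - k*m)
x/S((9 + 9)**2, y(A, 7)) = (22*sqrt(15))/((-(-2 + 18**2)*(1 + (9 + 9)**2))) = (22*sqrt(15))/((-(-2 + 324)*(1 + 18**2))) = (22*sqrt(15))/((-1*322*(1 + 324))) = (22*sqrt(15))/((-1*322*325)) = (22*sqrt(15))/(-104650) = (22*sqrt(15))*(-1/104650) = -11*sqrt(15)/52325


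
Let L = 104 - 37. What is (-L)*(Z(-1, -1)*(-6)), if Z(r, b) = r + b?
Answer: -804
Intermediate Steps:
Z(r, b) = b + r
L = 67
(-L)*(Z(-1, -1)*(-6)) = (-1*67)*((-1 - 1)*(-6)) = -(-134)*(-6) = -67*12 = -804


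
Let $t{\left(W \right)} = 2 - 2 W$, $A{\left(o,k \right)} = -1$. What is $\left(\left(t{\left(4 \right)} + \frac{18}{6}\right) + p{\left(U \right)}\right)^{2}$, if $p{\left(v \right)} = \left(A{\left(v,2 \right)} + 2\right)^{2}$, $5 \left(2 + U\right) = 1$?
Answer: $4$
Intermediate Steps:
$U = - \frac{9}{5}$ ($U = -2 + \frac{1}{5} \cdot 1 = -2 + \frac{1}{5} = - \frac{9}{5} \approx -1.8$)
$p{\left(v \right)} = 1$ ($p{\left(v \right)} = \left(-1 + 2\right)^{2} = 1^{2} = 1$)
$\left(\left(t{\left(4 \right)} + \frac{18}{6}\right) + p{\left(U \right)}\right)^{2} = \left(\left(\left(2 - 8\right) + \frac{18}{6}\right) + 1\right)^{2} = \left(\left(\left(2 - 8\right) + 18 \cdot \frac{1}{6}\right) + 1\right)^{2} = \left(\left(-6 + 3\right) + 1\right)^{2} = \left(-3 + 1\right)^{2} = \left(-2\right)^{2} = 4$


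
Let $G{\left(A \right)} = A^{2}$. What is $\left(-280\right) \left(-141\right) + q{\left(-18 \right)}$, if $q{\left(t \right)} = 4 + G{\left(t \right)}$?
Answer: $39808$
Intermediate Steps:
$q{\left(t \right)} = 4 + t^{2}$
$\left(-280\right) \left(-141\right) + q{\left(-18 \right)} = \left(-280\right) \left(-141\right) + \left(4 + \left(-18\right)^{2}\right) = 39480 + \left(4 + 324\right) = 39480 + 328 = 39808$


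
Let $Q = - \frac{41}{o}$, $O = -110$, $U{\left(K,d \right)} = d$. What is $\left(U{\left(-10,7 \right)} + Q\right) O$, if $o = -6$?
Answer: $- \frac{4565}{3} \approx -1521.7$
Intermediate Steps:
$Q = \frac{41}{6}$ ($Q = - \frac{41}{-6} = \left(-41\right) \left(- \frac{1}{6}\right) = \frac{41}{6} \approx 6.8333$)
$\left(U{\left(-10,7 \right)} + Q\right) O = \left(7 + \frac{41}{6}\right) \left(-110\right) = \frac{83}{6} \left(-110\right) = - \frac{4565}{3}$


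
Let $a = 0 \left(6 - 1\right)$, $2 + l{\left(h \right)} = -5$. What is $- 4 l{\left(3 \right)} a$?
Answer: $0$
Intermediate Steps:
$l{\left(h \right)} = -7$ ($l{\left(h \right)} = -2 - 5 = -7$)
$a = 0$ ($a = 0 \cdot 5 = 0$)
$- 4 l{\left(3 \right)} a = \left(-4\right) \left(-7\right) 0 = 28 \cdot 0 = 0$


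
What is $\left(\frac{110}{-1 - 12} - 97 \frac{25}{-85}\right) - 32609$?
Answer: $- \frac{7202154}{221} \approx -32589.0$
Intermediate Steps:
$\left(\frac{110}{-1 - 12} - 97 \frac{25}{-85}\right) - 32609 = \left(\frac{110}{-1 - 12} - 97 \cdot 25 \left(- \frac{1}{85}\right)\right) - 32609 = \left(\frac{110}{-13} - - \frac{485}{17}\right) - 32609 = \left(110 \left(- \frac{1}{13}\right) + \frac{485}{17}\right) - 32609 = \left(- \frac{110}{13} + \frac{485}{17}\right) - 32609 = \frac{4435}{221} - 32609 = - \frac{7202154}{221}$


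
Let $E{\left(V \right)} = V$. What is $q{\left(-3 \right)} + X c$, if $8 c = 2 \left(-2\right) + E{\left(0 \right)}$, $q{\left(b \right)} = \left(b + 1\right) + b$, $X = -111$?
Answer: $\frac{101}{2} \approx 50.5$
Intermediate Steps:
$q{\left(b \right)} = 1 + 2 b$ ($q{\left(b \right)} = \left(1 + b\right) + b = 1 + 2 b$)
$c = - \frac{1}{2}$ ($c = \frac{2 \left(-2\right) + 0}{8} = \frac{-4 + 0}{8} = \frac{1}{8} \left(-4\right) = - \frac{1}{2} \approx -0.5$)
$q{\left(-3 \right)} + X c = \left(1 + 2 \left(-3\right)\right) - - \frac{111}{2} = \left(1 - 6\right) + \frac{111}{2} = -5 + \frac{111}{2} = \frac{101}{2}$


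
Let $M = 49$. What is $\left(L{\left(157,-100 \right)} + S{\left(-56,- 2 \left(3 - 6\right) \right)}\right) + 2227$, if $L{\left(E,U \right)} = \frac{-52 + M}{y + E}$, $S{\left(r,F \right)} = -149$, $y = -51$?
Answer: $\frac{220265}{106} \approx 2078.0$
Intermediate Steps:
$L{\left(E,U \right)} = - \frac{3}{-51 + E}$ ($L{\left(E,U \right)} = \frac{-52 + 49}{-51 + E} = - \frac{3}{-51 + E}$)
$\left(L{\left(157,-100 \right)} + S{\left(-56,- 2 \left(3 - 6\right) \right)}\right) + 2227 = \left(- \frac{3}{-51 + 157} - 149\right) + 2227 = \left(- \frac{3}{106} - 149\right) + 2227 = - \frac{15797}{106} + 2227 = \frac{220265}{106}$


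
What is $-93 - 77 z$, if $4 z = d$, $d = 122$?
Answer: $- \frac{4883}{2} \approx -2441.5$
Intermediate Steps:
$z = \frac{61}{2}$ ($z = \frac{1}{4} \cdot 122 = \frac{61}{2} \approx 30.5$)
$-93 - 77 z = -93 - \frac{4697}{2} = - \frac{4883}{2}$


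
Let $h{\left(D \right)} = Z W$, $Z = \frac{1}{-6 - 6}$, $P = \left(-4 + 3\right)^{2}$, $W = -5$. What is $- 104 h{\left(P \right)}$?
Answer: $- \frac{130}{3} \approx -43.333$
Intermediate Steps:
$P = 1$ ($P = \left(-1\right)^{2} = 1$)
$Z = - \frac{1}{12}$ ($Z = \frac{1}{-12} = - \frac{1}{12} \approx -0.083333$)
$h{\left(D \right)} = \frac{5}{12}$ ($h{\left(D \right)} = \left(- \frac{1}{12}\right) \left(-5\right) = \frac{5}{12}$)
$- 104 h{\left(P \right)} = \left(-104\right) \frac{5}{12} = - \frac{130}{3}$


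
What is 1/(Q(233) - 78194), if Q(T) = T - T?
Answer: -1/78194 ≈ -1.2789e-5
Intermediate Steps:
Q(T) = 0
1/(Q(233) - 78194) = 1/(0 - 78194) = 1/(-78194) = -1/78194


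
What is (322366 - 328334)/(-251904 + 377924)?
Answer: -1492/31505 ≈ -0.047358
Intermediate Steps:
(322366 - 328334)/(-251904 + 377924) = -5968/126020 = -5968*1/126020 = -1492/31505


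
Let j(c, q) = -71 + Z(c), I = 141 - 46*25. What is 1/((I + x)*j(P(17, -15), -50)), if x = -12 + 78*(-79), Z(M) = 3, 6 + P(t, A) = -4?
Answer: 1/488444 ≈ 2.0473e-6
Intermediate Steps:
I = -1009 (I = 141 - 1150 = -1009)
P(t, A) = -10 (P(t, A) = -6 - 4 = -10)
x = -6174 (x = -12 - 6162 = -6174)
j(c, q) = -68 (j(c, q) = -71 + 3 = -68)
1/((I + x)*j(P(17, -15), -50)) = 1/(-1009 - 6174*(-68)) = -1/68/(-7183) = -1/7183*(-1/68) = 1/488444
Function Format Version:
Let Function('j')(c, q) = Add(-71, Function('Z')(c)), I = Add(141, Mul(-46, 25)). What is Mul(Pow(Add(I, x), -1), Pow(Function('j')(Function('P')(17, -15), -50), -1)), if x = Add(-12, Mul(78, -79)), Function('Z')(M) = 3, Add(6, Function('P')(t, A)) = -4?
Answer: Rational(1, 488444) ≈ 2.0473e-6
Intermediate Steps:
I = -1009 (I = Add(141, -1150) = -1009)
Function('P')(t, A) = -10 (Function('P')(t, A) = Add(-6, -4) = -10)
x = -6174 (x = Add(-12, -6162) = -6174)
Function('j')(c, q) = -68 (Function('j')(c, q) = Add(-71, 3) = -68)
Mul(Pow(Add(I, x), -1), Pow(Function('j')(Function('P')(17, -15), -50), -1)) = Mul(Pow(Add(-1009, -6174), -1), Pow(-68, -1)) = Mul(Pow(-7183, -1), Rational(-1, 68)) = Mul(Rational(-1, 7183), Rational(-1, 68)) = Rational(1, 488444)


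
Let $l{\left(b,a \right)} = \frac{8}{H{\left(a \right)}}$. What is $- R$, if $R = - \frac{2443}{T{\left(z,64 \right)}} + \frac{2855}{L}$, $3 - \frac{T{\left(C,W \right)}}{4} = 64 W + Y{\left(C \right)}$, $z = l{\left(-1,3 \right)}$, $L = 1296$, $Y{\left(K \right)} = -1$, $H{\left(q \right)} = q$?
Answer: $- \frac{259879}{110484} \approx -2.3522$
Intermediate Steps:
$l{\left(b,a \right)} = \frac{8}{a}$
$z = \frac{8}{3} \approx 2.6667$
$T{\left(C,W \right)} = 16 - 256 W$ ($T{\left(C,W \right)} = 12 - 4 \left(64 W - 1\right) = 12 - 4 \left(-1 + 64 W\right) = 12 - \left(-4 + 256 W\right) = 16 - 256 W$)
$R = \frac{259879}{110484}$ ($R = - \frac{2443}{16 - 16384} + \frac{2855}{1296} = - \frac{2443}{16 - 16384} + 2855 \cdot \frac{1}{1296} = - \frac{2443}{-16368} + \frac{2855}{1296} = \left(-2443\right) \left(- \frac{1}{16368}\right) + \frac{2855}{1296} = \frac{2443}{16368} + \frac{2855}{1296} = \frac{259879}{110484} \approx 2.3522$)
$- R = \left(-1\right) \frac{259879}{110484} = - \frac{259879}{110484}$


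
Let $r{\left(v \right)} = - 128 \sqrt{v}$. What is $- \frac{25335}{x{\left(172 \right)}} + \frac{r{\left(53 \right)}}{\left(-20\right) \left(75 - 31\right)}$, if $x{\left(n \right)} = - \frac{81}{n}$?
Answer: $\frac{484180}{9} + \frac{8 \sqrt{53}}{55} \approx 53799.0$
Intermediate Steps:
$- \frac{25335}{x{\left(172 \right)}} + \frac{r{\left(53 \right)}}{\left(-20\right) \left(75 - 31\right)} = - \frac{25335}{\left(-81\right) \frac{1}{172}} + \frac{\left(-128\right) \sqrt{53}}{\left(-20\right) \left(75 - 31\right)} = - \frac{25335}{\left(-81\right) \frac{1}{172}} + \frac{\left(-128\right) \sqrt{53}}{\left(-20\right) 44} = - \frac{25335}{- \frac{81}{172}} + \frac{\left(-128\right) \sqrt{53}}{-880} = \left(-25335\right) \left(- \frac{172}{81}\right) + - 128 \sqrt{53} \left(- \frac{1}{880}\right) = \frac{484180}{9} + \frac{8 \sqrt{53}}{55}$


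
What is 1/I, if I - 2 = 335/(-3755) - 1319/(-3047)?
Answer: 2288297/5363014 ≈ 0.42668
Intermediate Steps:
I = 5363014/2288297 (I = 2 + (335/(-3755) - 1319/(-3047)) = 2 + (335*(-1/3755) - 1319*(-1/3047)) = 2 + (-67/751 + 1319/3047) = 2 + 786420/2288297 = 5363014/2288297 ≈ 2.3437)
1/I = 1/(5363014/2288297) = 2288297/5363014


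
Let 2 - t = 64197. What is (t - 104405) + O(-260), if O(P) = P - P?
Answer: -168600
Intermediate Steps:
t = -64195 (t = 2 - 1*64197 = 2 - 64197 = -64195)
O(P) = 0
(t - 104405) + O(-260) = (-64195 - 104405) + 0 = -168600 + 0 = -168600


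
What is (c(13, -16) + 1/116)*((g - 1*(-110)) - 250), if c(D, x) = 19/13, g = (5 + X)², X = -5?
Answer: -77595/377 ≈ -205.82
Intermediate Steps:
g = 0 (g = (5 - 5)² = 0² = 0)
c(D, x) = 19/13 (c(D, x) = 19*(1/13) = 19/13)
(c(13, -16) + 1/116)*((g - 1*(-110)) - 250) = (19/13 + 1/116)*((0 - 1*(-110)) - 250) = (19/13 + 1/116)*((0 + 110) - 250) = 2217*(110 - 250)/1508 = (2217/1508)*(-140) = -77595/377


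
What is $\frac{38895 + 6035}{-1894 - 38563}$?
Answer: $- \frac{44930}{40457} \approx -1.1106$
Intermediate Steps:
$\frac{38895 + 6035}{-1894 - 38563} = \frac{44930}{-40457} = 44930 \left(- \frac{1}{40457}\right) = - \frac{44930}{40457}$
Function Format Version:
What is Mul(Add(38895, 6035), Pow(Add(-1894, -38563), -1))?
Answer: Rational(-44930, 40457) ≈ -1.1106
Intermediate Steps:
Mul(Add(38895, 6035), Pow(Add(-1894, -38563), -1)) = Mul(44930, Pow(-40457, -1)) = Mul(44930, Rational(-1, 40457)) = Rational(-44930, 40457)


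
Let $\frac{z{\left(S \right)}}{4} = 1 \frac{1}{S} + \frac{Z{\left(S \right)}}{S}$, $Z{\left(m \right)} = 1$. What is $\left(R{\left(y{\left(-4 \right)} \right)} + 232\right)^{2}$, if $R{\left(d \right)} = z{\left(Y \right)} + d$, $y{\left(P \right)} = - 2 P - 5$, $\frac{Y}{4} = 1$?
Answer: $56169$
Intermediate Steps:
$Y = 4$ ($Y = 4 \cdot 1 = 4$)
$y{\left(P \right)} = -5 - 2 P$
$z{\left(S \right)} = \frac{8}{S}$ ($z{\left(S \right)} = 4 \left(1 \frac{1}{S} + 1 \frac{1}{S}\right) = 4 \left(\frac{1}{S} + \frac{1}{S}\right) = 4 \frac{2}{S} = \frac{8}{S}$)
$R{\left(d \right)} = 2 + d$ ($R{\left(d \right)} = \frac{8}{4} + d = 8 \cdot \frac{1}{4} + d = 2 + d$)
$\left(R{\left(y{\left(-4 \right)} \right)} + 232\right)^{2} = \left(\left(2 - -3\right) + 232\right)^{2} = \left(\left(2 + \left(-5 + 8\right)\right) + 232\right)^{2} = \left(\left(2 + 3\right) + 232\right)^{2} = \left(5 + 232\right)^{2} = 237^{2} = 56169$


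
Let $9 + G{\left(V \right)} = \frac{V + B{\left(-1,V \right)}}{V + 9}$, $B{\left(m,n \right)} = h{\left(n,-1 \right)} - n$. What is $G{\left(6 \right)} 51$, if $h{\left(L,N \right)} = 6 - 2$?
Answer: $- \frac{2227}{5} \approx -445.4$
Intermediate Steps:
$h{\left(L,N \right)} = 4$
$B{\left(m,n \right)} = 4 - n$
$G{\left(V \right)} = -9 + \frac{4}{9 + V}$ ($G{\left(V \right)} = -9 + \frac{V - \left(-4 + V\right)}{V + 9} = -9 + \frac{4}{9 + V}$)
$G{\left(6 \right)} 51 = \frac{-77 - 54}{9 + 6} \cdot 51 = \frac{-77 - 54}{15} \cdot 51 = \frac{1}{15} \left(-131\right) 51 = \left(- \frac{131}{15}\right) 51 = - \frac{2227}{5}$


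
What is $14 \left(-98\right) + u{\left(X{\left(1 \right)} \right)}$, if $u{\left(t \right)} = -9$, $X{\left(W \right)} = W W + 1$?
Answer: $-1381$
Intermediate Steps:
$X{\left(W \right)} = 1 + W^{2}$ ($X{\left(W \right)} = W^{2} + 1 = 1 + W^{2}$)
$14 \left(-98\right) + u{\left(X{\left(1 \right)} \right)} = 14 \left(-98\right) - 9 = -1372 - 9 = -1381$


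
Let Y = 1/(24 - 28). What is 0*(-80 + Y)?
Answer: 0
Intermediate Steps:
Y = -1/4 (Y = 1/(-4) = -1/4 ≈ -0.25000)
0*(-80 + Y) = 0*(-80 - 1/4) = 0*(-321/4) = 0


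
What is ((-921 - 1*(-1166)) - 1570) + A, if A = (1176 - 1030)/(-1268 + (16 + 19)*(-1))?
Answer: -1726621/1303 ≈ -1325.1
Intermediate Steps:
A = -146/1303 (A = 146/(-1268 + 35*(-1)) = 146/(-1268 - 35) = 146/(-1303) = 146*(-1/1303) = -146/1303 ≈ -0.11205)
((-921 - 1*(-1166)) - 1570) + A = ((-921 - 1*(-1166)) - 1570) - 146/1303 = ((-921 + 1166) - 1570) - 146/1303 = (245 - 1570) - 146/1303 = -1325 - 146/1303 = -1726621/1303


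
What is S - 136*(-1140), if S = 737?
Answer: 155777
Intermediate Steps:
S - 136*(-1140) = 737 - 136*(-1140) = 737 + 155040 = 155777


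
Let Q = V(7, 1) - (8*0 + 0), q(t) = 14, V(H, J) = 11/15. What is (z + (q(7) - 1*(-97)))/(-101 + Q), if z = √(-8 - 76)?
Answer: -1665/1504 - 15*I*√21/752 ≈ -1.107 - 0.091408*I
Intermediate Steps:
V(H, J) = 11/15 (V(H, J) = 11*(1/15) = 11/15)
Q = 11/15 (Q = 11/15 - (8*0 + 0) = 11/15 - (0 + 0) = 11/15 - 1*0 = 11/15 + 0 = 11/15 ≈ 0.73333)
z = 2*I*√21 (z = √(-84) = 2*I*√21 ≈ 9.1651*I)
(z + (q(7) - 1*(-97)))/(-101 + Q) = (2*I*√21 + (14 - 1*(-97)))/(-101 + 11/15) = (2*I*√21 + (14 + 97))/(-1504/15) = (2*I*√21 + 111)*(-15/1504) = (111 + 2*I*√21)*(-15/1504) = -1665/1504 - 15*I*√21/752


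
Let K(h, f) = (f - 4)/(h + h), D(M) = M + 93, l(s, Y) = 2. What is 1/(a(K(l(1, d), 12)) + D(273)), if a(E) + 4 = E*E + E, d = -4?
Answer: 1/368 ≈ 0.0027174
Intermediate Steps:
D(M) = 93 + M
K(h, f) = (-4 + f)/(2*h) (K(h, f) = (-4 + f)/((2*h)) = (-4 + f)*(1/(2*h)) = (-4 + f)/(2*h))
a(E) = -4 + E + E² (a(E) = -4 + (E*E + E) = -4 + (E² + E) = -4 + (E + E²) = -4 + E + E²)
1/(a(K(l(1, d), 12)) + D(273)) = 1/((-4 + (½)*(-4 + 12)/2 + ((½)*(-4 + 12)/2)²) + (93 + 273)) = 1/((-4 + (½)*(½)*8 + ((½)*(½)*8)²) + 366) = 1/((-4 + 2 + 2²) + 366) = 1/((-4 + 2 + 4) + 366) = 1/(2 + 366) = 1/368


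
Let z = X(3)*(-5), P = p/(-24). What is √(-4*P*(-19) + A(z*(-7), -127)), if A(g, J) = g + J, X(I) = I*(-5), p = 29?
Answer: I*√26778/6 ≈ 27.273*I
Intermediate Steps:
X(I) = -5*I
P = -29/24 (P = 29/(-24) = 29*(-1/24) = -29/24 ≈ -1.2083)
z = 75 (z = -5*3*(-5) = -15*(-5) = 75)
A(g, J) = J + g
√(-4*P*(-19) + A(z*(-7), -127)) = √(-4*(-29/24)*(-19) + (-127 + 75*(-7))) = √((29/6)*(-19) + (-127 - 525)) = √(-551/6 - 652) = √(-4463/6) = I*√26778/6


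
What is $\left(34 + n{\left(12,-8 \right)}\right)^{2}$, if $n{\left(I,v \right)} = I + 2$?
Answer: $2304$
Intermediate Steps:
$n{\left(I,v \right)} = 2 + I$
$\left(34 + n{\left(12,-8 \right)}\right)^{2} = \left(34 + \left(2 + 12\right)\right)^{2} = \left(34 + 14\right)^{2} = 48^{2} = 2304$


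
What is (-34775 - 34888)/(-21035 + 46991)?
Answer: -23221/8652 ≈ -2.6839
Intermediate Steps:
(-34775 - 34888)/(-21035 + 46991) = -69663/25956 = -69663*1/25956 = -23221/8652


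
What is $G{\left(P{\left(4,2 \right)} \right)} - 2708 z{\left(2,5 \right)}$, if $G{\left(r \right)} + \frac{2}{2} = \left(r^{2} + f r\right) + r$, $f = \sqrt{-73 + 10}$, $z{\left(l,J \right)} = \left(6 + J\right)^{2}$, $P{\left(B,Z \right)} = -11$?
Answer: $-327559 - 33 i \sqrt{7} \approx -3.2756 \cdot 10^{5} - 87.31 i$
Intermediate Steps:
$f = 3 i \sqrt{7}$ ($f = \sqrt{-63} = 3 i \sqrt{7} \approx 7.9373 i$)
$G{\left(r \right)} = -1 + r + r^{2} + 3 i r \sqrt{7}$ ($G{\left(r \right)} = -1 + \left(\left(r^{2} + 3 i \sqrt{7} r\right) + r\right) = -1 + \left(\left(r^{2} + 3 i r \sqrt{7}\right) + r\right) = -1 + \left(r + r^{2} + 3 i r \sqrt{7}\right) = -1 + r + r^{2} + 3 i r \sqrt{7}$)
$G{\left(P{\left(4,2 \right)} \right)} - 2708 z{\left(2,5 \right)} = \left(-1 - 11 + \left(-11\right)^{2} + 3 i \left(-11\right) \sqrt{7}\right) - 2708 \left(6 + 5\right)^{2} = \left(-1 - 11 + 121 - 33 i \sqrt{7}\right) - 2708 \cdot 11^{2} = \left(109 - 33 i \sqrt{7}\right) - 327668 = -327559 - 33 i \sqrt{7}$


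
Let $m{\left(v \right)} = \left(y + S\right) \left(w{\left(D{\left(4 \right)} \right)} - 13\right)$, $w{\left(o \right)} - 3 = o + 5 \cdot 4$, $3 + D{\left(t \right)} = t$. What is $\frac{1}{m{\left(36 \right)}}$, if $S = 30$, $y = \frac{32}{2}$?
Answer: $\frac{1}{506} \approx 0.0019763$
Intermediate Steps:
$y = 16$ ($y = 32 \cdot \frac{1}{2} = 16$)
$D{\left(t \right)} = -3 + t$
$w{\left(o \right)} = 23 + o$ ($w{\left(o \right)} = 3 + \left(o + 5 \cdot 4\right) = 3 + \left(o + 20\right) = 3 + \left(20 + o\right) = 23 + o$)
$m{\left(v \right)} = 506$ ($m{\left(v \right)} = \left(16 + 30\right) \left(\left(23 + \left(-3 + 4\right)\right) - 13\right) = 46 \left(\left(23 + 1\right) - 13\right) = 46 \left(24 - 13\right) = 46 \cdot 11 = 506$)
$\frac{1}{m{\left(36 \right)}} = \frac{1}{506}$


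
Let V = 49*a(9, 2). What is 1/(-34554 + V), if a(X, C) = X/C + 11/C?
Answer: -1/34064 ≈ -2.9357e-5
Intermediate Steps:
a(X, C) = 11/C + X/C
V = 490 (V = 49*((11 + 9)/2) = 49*((1/2)*20) = 49*10 = 490)
1/(-34554 + V) = 1/(-34554 + 490) = 1/(-34064) = -1/34064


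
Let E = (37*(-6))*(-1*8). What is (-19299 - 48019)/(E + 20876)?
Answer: -33659/11326 ≈ -2.9718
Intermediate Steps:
E = 1776 (E = -222*(-8) = 1776)
(-19299 - 48019)/(E + 20876) = (-19299 - 48019)/(1776 + 20876) = -67318/22652 = -67318*1/22652 = -33659/11326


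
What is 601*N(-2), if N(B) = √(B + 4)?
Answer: 601*√2 ≈ 849.94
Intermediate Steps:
N(B) = √(4 + B)
601*N(-2) = 601*√(4 - 2) = 601*√2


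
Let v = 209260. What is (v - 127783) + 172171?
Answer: 253648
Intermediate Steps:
(v - 127783) + 172171 = (209260 - 127783) + 172171 = 81477 + 172171 = 253648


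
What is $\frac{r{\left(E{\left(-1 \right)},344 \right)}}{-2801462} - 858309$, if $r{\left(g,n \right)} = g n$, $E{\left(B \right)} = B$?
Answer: $- \frac{1202260023707}{1400731} \approx -8.5831 \cdot 10^{5}$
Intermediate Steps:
$\frac{r{\left(E{\left(-1 \right)},344 \right)}}{-2801462} - 858309 = \frac{\left(-1\right) 344}{-2801462} - 858309 = \left(-344\right) \left(- \frac{1}{2801462}\right) - 858309 = \frac{172}{1400731} - 858309 = - \frac{1202260023707}{1400731}$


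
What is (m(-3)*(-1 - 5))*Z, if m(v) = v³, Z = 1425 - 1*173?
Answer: 202824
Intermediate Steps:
Z = 1252 (Z = 1425 - 173 = 1252)
(m(-3)*(-1 - 5))*Z = ((-3)³*(-1 - 5))*1252 = -27*(-6)*1252 = 162*1252 = 202824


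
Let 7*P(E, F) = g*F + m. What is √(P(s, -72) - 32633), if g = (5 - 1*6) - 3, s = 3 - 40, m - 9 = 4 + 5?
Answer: 25*I*√2555/7 ≈ 180.52*I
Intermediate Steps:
m = 18 (m = 9 + (4 + 5) = 9 + 9 = 18)
s = -37
g = -4 (g = (5 - 6) - 3 = -1 - 3 = -4)
P(E, F) = 18/7 - 4*F/7 (P(E, F) = (-4*F + 18)/7 = (18 - 4*F)/7 = 18/7 - 4*F/7)
√(P(s, -72) - 32633) = √((18/7 - 4/7*(-72)) - 32633) = √((18/7 + 288/7) - 32633) = √(306/7 - 32633) = √(-228125/7) = 25*I*√2555/7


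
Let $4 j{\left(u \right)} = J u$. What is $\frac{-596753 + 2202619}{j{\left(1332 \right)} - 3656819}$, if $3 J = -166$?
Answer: $- \frac{1605866}{3675245} \approx -0.43694$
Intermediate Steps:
$J = - \frac{166}{3}$ ($J = \frac{1}{3} \left(-166\right) = - \frac{166}{3} \approx -55.333$)
$j{\left(u \right)} = - \frac{83 u}{6}$ ($j{\left(u \right)} = \frac{\left(- \frac{166}{3}\right) u}{4} = - \frac{83 u}{6}$)
$\frac{-596753 + 2202619}{j{\left(1332 \right)} - 3656819} = \frac{-596753 + 2202619}{\left(- \frac{83}{6}\right) 1332 - 3656819} = \frac{1605866}{-18426 - 3656819} = \frac{1605866}{-3675245} = 1605866 \left(- \frac{1}{3675245}\right) = - \frac{1605866}{3675245}$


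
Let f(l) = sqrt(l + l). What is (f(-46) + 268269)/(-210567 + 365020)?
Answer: 268269/154453 + 2*I*sqrt(23)/154453 ≈ 1.7369 + 6.2101e-5*I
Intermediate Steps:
f(l) = sqrt(2)*sqrt(l) (f(l) = sqrt(2*l) = sqrt(2)*sqrt(l))
(f(-46) + 268269)/(-210567 + 365020) = (sqrt(2)*sqrt(-46) + 268269)/(-210567 + 365020) = (sqrt(2)*(I*sqrt(46)) + 268269)/154453 = (2*I*sqrt(23) + 268269)*(1/154453) = (268269 + 2*I*sqrt(23))*(1/154453) = 268269/154453 + 2*I*sqrt(23)/154453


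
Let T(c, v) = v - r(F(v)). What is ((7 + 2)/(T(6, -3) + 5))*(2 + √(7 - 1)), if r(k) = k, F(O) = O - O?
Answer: 9 + 9*√6/2 ≈ 20.023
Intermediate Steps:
F(O) = 0
T(c, v) = v (T(c, v) = v - 1*0 = v + 0 = v)
((7 + 2)/(T(6, -3) + 5))*(2 + √(7 - 1)) = ((7 + 2)/(-3 + 5))*(2 + √(7 - 1)) = (9/2)*(2 + √6) = (9*(½))*(2 + √6) = 9*(2 + √6)/2 = 9 + 9*√6/2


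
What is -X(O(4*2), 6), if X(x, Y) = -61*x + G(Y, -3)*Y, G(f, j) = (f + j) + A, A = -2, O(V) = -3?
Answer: -189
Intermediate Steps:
G(f, j) = -2 + f + j (G(f, j) = (f + j) - 2 = -2 + f + j)
X(x, Y) = -61*x + Y*(-5 + Y) (X(x, Y) = -61*x + (-2 + Y - 3)*Y = -61*x + (-5 + Y)*Y = -61*x + Y*(-5 + Y))
-X(O(4*2), 6) = -(-61*(-3) + 6*(-5 + 6)) = -(183 + 6*1) = -(183 + 6) = -1*189 = -189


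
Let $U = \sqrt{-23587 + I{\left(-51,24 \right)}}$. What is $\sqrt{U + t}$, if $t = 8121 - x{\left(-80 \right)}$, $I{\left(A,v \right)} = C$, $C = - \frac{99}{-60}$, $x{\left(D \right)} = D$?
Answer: $\frac{\sqrt{820100 + 10 i \sqrt{2358535}}}{10} \approx 90.563 + 0.84789 i$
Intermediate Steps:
$C = \frac{33}{20}$ ($C = \left(-99\right) \left(- \frac{1}{60}\right) = \frac{33}{20} \approx 1.65$)
$I{\left(A,v \right)} = \frac{33}{20}$
$U = \frac{i \sqrt{2358535}}{10}$ ($U = \sqrt{-23587 + \frac{33}{20}} = \sqrt{- \frac{471707}{20}} = \frac{i \sqrt{2358535}}{10} \approx 153.58 i$)
$t = 8201$ ($t = 8121 - -80 = 8121 + 80 = 8201$)
$\sqrt{U + t} = \sqrt{\frac{i \sqrt{2358535}}{10} + 8201} = \sqrt{8201 + \frac{i \sqrt{2358535}}{10}}$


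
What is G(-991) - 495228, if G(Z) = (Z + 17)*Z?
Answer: 470006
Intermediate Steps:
G(Z) = Z*(17 + Z) (G(Z) = (17 + Z)*Z = Z*(17 + Z))
G(-991) - 495228 = -991*(17 - 991) - 495228 = -991*(-974) - 495228 = 965234 - 495228 = 470006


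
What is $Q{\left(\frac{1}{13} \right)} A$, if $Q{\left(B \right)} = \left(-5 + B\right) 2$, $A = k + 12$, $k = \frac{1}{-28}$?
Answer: $- \frac{10720}{91} \approx -117.8$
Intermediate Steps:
$k = - \frac{1}{28} \approx -0.035714$
$A = \frac{335}{28}$ ($A = - \frac{1}{28} + 12 = \frac{335}{28} \approx 11.964$)
$Q{\left(B \right)} = -10 + 2 B$
$Q{\left(\frac{1}{13} \right)} A = \left(-10 + \frac{2}{13}\right) \frac{335}{28} = \left(- \frac{128}{13}\right) \frac{335}{28} = - \frac{10720}{91}$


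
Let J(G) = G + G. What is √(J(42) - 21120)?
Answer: 2*I*√5259 ≈ 145.04*I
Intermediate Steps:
J(G) = 2*G
√(J(42) - 21120) = √(2*42 - 21120) = √(84 - 21120) = √(-21036) = 2*I*√5259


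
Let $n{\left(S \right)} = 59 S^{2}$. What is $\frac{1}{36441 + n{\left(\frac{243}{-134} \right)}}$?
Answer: $\frac{17956}{657818487} \approx 2.7296 \cdot 10^{-5}$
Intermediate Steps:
$\frac{1}{36441 + n{\left(\frac{243}{-134} \right)}} = \frac{1}{36441 + 59 \left(\frac{243}{-134}\right)^{2}} = \frac{1}{36441 + 59 \left(243 \left(- \frac{1}{134}\right)\right)^{2}} = \frac{1}{36441 + 59 \left(- \frac{243}{134}\right)^{2}} = \frac{1}{36441 + 59 \cdot \frac{59049}{17956}} = \frac{1}{36441 + \frac{3483891}{17956}} = \frac{1}{\frac{657818487}{17956}} = \frac{17956}{657818487}$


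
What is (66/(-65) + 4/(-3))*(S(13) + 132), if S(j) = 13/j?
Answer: -60914/195 ≈ -312.38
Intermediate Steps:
(66/(-65) + 4/(-3))*(S(13) + 132) = (66/(-65) + 4/(-3))*(13/13 + 132) = (66*(-1/65) + 4*(-1/3))*(13*(1/13) + 132) = (-66/65 - 4/3)*(1 + 132) = -458/195*133 = -60914/195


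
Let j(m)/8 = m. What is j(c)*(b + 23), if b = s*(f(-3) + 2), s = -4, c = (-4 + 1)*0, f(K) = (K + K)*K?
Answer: 0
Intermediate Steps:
f(K) = 2*K² (f(K) = (2*K)*K = 2*K²)
c = 0 (c = -3*0 = 0)
j(m) = 8*m
b = -80 (b = -4*(2*(-3)² + 2) = -4*(2*9 + 2) = -4*(18 + 2) = -4*20 = -80)
j(c)*(b + 23) = (8*0)*(-80 + 23) = 0*(-57) = 0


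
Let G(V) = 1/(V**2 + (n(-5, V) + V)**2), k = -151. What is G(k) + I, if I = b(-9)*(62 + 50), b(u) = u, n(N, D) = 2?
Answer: -45362015/45002 ≈ -1008.0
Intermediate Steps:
G(V) = 1/(V**2 + (2 + V)**2)
I = -1008 (I = -9*(62 + 50) = -9*112 = -1008)
G(k) + I = 1/((-151)**2 + (2 - 151)**2) - 1008 = 1/(22801 + (-149)**2) - 1008 = 1/(22801 + 22201) - 1008 = 1/45002 - 1008 = -45362015/45002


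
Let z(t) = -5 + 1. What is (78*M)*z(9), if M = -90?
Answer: 28080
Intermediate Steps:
z(t) = -4
(78*M)*z(9) = (78*(-90))*(-4) = -7020*(-4) = 28080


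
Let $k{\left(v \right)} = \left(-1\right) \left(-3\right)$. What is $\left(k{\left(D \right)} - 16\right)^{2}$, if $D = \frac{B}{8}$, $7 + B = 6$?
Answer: $169$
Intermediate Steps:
$B = -1$ ($B = -7 + 6 = -1$)
$D = - \frac{1}{8} \approx -0.125$
$k{\left(v \right)} = 3$
$\left(k{\left(D \right)} - 16\right)^{2} = \left(3 - 16\right)^{2} = \left(-13\right)^{2} = 169$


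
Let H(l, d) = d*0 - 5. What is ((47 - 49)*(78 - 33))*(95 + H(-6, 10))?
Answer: -8100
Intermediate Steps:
H(l, d) = -5 (H(l, d) = 0 - 5 = -5)
((47 - 49)*(78 - 33))*(95 + H(-6, 10)) = ((47 - 49)*(78 - 33))*(95 - 5) = -2*45*90 = -90*90 = -8100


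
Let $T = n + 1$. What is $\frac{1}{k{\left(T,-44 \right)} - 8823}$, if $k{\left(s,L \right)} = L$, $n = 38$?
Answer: $- \frac{1}{8867} \approx -0.00011278$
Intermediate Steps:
$T = 39$ ($T = 38 + 1 = 39$)
$\frac{1}{k{\left(T,-44 \right)} - 8823} = \frac{1}{-44 - 8823} = \frac{1}{-8867} = - \frac{1}{8867}$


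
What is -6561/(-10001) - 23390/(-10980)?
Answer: 30596317/10981098 ≈ 2.7863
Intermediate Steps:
-6561/(-10001) - 23390/(-10980) = -6561*(-1/10001) - 23390*(-1/10980) = 6561/10001 + 2339/1098 = 30596317/10981098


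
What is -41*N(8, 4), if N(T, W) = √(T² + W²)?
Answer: -164*√5 ≈ -366.72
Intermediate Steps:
-41*N(8, 4) = -41*√(8² + 4²) = -41*√(64 + 16) = -164*√5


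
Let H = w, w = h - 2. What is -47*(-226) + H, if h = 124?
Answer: 10744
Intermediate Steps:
w = 122 (w = 124 - 2 = 122)
H = 122
-47*(-226) + H = -47*(-226) + 122 = 10622 + 122 = 10744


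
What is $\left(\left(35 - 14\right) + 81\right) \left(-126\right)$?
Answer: $-12852$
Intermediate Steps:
$\left(\left(35 - 14\right) + 81\right) \left(-126\right) = \left(21 + 81\right) \left(-126\right) = 102 \left(-126\right) = -12852$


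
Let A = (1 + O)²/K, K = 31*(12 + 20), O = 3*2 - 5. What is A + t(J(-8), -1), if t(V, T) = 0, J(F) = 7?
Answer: 1/248 ≈ 0.0040323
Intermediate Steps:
O = 1 (O = 6 - 5 = 1)
K = 992 (K = 31*32 = 992)
A = 1/248 (A = (1 + 1)²/992 = 2²*(1/992) = 4*(1/992) = 1/248 ≈ 0.0040323)
A + t(J(-8), -1) = 1/248 + 0 = 1/248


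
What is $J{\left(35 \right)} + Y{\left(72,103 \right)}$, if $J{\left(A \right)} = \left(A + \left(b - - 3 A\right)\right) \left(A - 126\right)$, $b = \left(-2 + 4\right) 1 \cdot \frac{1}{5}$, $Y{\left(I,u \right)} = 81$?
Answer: $- \frac{63477}{5} \approx -12695.0$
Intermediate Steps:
$b = \frac{2}{5}$ ($b = 2 \cdot 1 \cdot \frac{1}{5} = 2 \cdot \frac{1}{5} = \frac{2}{5} \approx 0.4$)
$J{\left(A \right)} = \left(-126 + A\right) \left(\frac{2}{5} + 4 A\right)$ ($J{\left(A \right)} = \left(A - \left(- \frac{2}{5} - 3 A\right)\right) \left(A - 126\right) = \left(A + \left(\frac{2}{5} + 3 A\right)\right) \left(-126 + A\right) = \left(\frac{2}{5} + 4 A\right) \left(-126 + A\right) = \left(-126 + A\right) \left(\frac{2}{5} + 4 A\right)$)
$J{\left(35 \right)} + Y{\left(72,103 \right)} = \left(- \frac{252}{5} + 4 \cdot 35^{2} - 17626\right) + 81 = \left(- \frac{252}{5} + 4 \cdot 1225 - 17626\right) + 81 = \left(- \frac{252}{5} + 4900 - 17626\right) + 81 = - \frac{63882}{5} + 81 = - \frac{63477}{5}$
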